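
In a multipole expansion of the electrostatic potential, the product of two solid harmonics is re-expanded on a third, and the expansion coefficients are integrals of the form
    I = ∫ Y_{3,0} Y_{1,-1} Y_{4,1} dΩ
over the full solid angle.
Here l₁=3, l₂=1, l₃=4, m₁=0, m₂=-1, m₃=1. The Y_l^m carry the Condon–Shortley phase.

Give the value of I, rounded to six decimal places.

m-sum 0 ✓  L=8 even ✓  2≤4≤4 ✓
Π(2lᵢ+1) = 7×3×9 = 189
triangle coeff Δ(3,1,4) = 1/252
Σ_t [0,0]: t=0:+1/36 = 1/36
(3j)²=4/63 [(3 1 4; 0 0 0)], sign=+1
Σ_t [0,0]: t=0:+1/72 = 1/72
(3j)²=5/126 [(3 1 4; 0 -1 1)], sign=-1
⇒ 4πI² = 10/21
I = (-1)√(10/21/(4π)) = -0.19466390

-0.194664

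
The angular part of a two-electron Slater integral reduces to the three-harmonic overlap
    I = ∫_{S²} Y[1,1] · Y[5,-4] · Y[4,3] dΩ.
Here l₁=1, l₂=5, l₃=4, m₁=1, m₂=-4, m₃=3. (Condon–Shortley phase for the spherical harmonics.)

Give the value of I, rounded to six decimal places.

0.294638

Checks pass: Σm=0; 10 even; l₃=4∈[4,6].
(2·1+1)(2·5+1)(2·4+1) = 297
Δ: 2! 0! 8! / 11! → 1/495
sum: t=1:−1/576 = -1/576
3j²(1 5 4; 0 0 0) = Δ·Π!·Σ² = 5/99  (sign -1)
sum: t=0:+1/10080 = 1/10080
3j²(1 5 4; 1 -4 3) = Δ·Π!·Σ² = 4/55  (sign -1)
combine: 4πI² = 297·5/99·4/55 = 12/11
take √, sign +1: I = 0.29463840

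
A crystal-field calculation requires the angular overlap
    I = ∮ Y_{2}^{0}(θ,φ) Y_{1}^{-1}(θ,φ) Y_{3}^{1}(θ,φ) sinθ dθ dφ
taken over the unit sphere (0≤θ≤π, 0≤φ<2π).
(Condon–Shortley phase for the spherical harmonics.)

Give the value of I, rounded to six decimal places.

Checks pass: Σm=0; 6 even; l₃=3∈[1,3].
(2·2+1)(2·1+1)(2·3+1) = 105
Δ: 0! 4! 2! / 7! → 1/105
sum: t=0:+1/4 = 1/4
3j²(2 1 3; 0 0 0) = Δ·Π!·Σ² = 3/35  (sign -1)
sum: t=0:+1/8 = 1/8
3j²(2 1 3; 0 -1 1) = Δ·Π!·Σ² = 2/35  (sign +1)
combine: 4πI² = 105·3/35·2/35 = 18/35
take √, sign -1: I = -0.20230066

-0.202301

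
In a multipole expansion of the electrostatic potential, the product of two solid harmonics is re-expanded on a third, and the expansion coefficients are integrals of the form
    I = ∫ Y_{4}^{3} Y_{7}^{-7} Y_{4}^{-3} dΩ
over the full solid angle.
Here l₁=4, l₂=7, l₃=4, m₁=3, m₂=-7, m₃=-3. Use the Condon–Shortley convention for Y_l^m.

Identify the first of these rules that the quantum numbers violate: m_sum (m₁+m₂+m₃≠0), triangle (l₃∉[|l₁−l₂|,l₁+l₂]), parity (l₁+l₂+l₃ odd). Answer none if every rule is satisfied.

m_sum

Σmᵢ = -7  ✗
l₃∈[|l₁−l₂|,l₁+l₂]=[3,11], have l₃=4
Σlᵢ = 15 ⇒ odd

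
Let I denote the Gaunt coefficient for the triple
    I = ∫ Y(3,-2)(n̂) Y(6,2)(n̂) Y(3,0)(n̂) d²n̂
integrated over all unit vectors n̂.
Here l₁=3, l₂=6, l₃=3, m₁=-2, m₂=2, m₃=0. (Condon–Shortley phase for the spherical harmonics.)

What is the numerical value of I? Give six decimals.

Checks pass: Σm=0; 12 even; l₃=3∈[3,9].
(2·3+1)(2·6+1)(2·3+1) = 637
Δ: 6! 0! 6! / 13! → 1/12012
sum: t=3:−1/1296 = -1/1296
3j²(3 6 3; 0 0 0) = Δ·Π!·Σ² = 100/3003  (sign +1)
sum: t=5:−1/4320 = -1/4320
3j²(3 6 3; -2 2 0) = Δ·Π!·Σ² = 8/429  (sign +1)
combine: 4πI² = 637·100/3003·8/429 = 5600/14157
take √, sign +1: I = 0.17742036

0.177420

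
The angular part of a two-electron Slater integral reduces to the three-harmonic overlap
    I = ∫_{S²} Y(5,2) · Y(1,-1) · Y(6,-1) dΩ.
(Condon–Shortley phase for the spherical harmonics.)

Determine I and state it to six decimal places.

-0.129207

Rules hold: Σm=0, L=12 even, 4≤6≤6.
N = 11·3·13 = 429
Δ = 0!·10!·2!/13! = 1/858
Racah Σ t=0..0: t=0:+1/14400 = 1/14400
⇒ 3j(5 1 6; 0 0 0)² = 6/143, sgn +1
Racah Σ t=0..0: t=0:+1/60480 = 1/60480
⇒ 3j(5 1 6; 2 -1 -1)² = 5/429, sgn -1
4πI² = N·(3j₀)²·(3jₘ)² = 30/143
I = -1·√(0.20979/4π) = -0.12920749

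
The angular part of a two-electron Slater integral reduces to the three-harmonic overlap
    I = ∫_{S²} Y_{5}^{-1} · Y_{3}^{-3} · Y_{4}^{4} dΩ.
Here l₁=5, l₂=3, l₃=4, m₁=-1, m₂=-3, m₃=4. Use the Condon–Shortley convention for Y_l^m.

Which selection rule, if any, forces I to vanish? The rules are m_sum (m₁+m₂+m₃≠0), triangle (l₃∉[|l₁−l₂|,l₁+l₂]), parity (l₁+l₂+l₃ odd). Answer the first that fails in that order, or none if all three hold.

none

m₁+m₂+m₃ = -1 − 3 + 4 = 0  ✓
triangle: |5−3|=2 ≤ l₃=4 ≤ 5+3=8  ✓
parity: l₁+l₂+l₃ = 12 is even  ✓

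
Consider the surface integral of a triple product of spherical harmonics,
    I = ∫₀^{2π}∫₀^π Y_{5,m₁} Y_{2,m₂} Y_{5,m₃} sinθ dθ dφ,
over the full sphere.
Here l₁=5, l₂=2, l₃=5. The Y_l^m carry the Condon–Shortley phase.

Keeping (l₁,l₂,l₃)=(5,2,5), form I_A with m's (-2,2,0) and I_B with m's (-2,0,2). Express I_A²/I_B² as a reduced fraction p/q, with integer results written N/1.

35/9

l's match ⇒ only the (l;m) 3-j factors differ between A and B.
A: triangle coeff Δ(5,2,5) = 1/38610; Σ_t [2,2]: t=2:+1/2880 = 1/2880; (3j)²=14/429 [(5 2 5; -2 2 0)], sign=-1
B: triangle coeff Δ(5,2,5) = 1/38610; Σ_t [0,2]: t=0:+1/20160 t=1:−1/1440 t=2:+1/2880 = -1/3360; (3j)²=6/715 [(5 2 5; -2 0 2)], sign=+1
I_A²/I_B² = (14/429)/(6/715) = 35/9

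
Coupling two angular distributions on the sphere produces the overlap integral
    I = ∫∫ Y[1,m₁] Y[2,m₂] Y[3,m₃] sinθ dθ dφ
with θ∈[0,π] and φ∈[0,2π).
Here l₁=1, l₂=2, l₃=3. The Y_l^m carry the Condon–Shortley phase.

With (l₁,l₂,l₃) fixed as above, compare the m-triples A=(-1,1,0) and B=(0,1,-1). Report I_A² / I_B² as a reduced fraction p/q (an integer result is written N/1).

3/8

l's match ⇒ only the (l;m) 3-j factors differ between A and B.
A: triangle coeff Δ(1,2,3) = 1/105; Σ_t [0,0]: t=0:+1/12 = 1/12; (3j)²=1/35 [(1 2 3; -1 1 0)], sign=-1
B: triangle coeff Δ(1,2,3) = 1/105; Σ_t [0,0]: t=0:+1/6 = 1/6; (3j)²=8/105 [(1 2 3; 0 1 -1)], sign=+1
I_A²/I_B² = (1/35)/(8/105) = 3/8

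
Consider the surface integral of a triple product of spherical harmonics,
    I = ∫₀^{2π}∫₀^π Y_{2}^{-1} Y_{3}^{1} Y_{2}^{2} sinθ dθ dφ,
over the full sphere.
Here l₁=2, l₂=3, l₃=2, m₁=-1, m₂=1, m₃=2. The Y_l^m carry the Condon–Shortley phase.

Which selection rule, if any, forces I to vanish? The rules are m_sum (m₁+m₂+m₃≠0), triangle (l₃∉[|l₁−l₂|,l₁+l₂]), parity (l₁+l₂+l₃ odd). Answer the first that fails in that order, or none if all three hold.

azimuthal sum: -1 + 1 + 2 = 2  ✗
1 ≤ 2 ≤ 5 (triangle on l)
L = 2 + 3 + 2 = 7 (odd)

m_sum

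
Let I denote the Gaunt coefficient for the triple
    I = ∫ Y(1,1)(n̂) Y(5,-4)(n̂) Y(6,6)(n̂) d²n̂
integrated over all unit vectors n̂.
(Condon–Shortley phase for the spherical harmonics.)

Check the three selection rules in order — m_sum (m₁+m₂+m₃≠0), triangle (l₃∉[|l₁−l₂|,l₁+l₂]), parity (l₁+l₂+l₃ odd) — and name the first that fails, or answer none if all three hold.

azimuthal sum: 1 − 4 + 6 = 3  ✗
4 ≤ 6 ≤ 6 (triangle on l)
L = 1 + 5 + 6 = 12 (even)

m_sum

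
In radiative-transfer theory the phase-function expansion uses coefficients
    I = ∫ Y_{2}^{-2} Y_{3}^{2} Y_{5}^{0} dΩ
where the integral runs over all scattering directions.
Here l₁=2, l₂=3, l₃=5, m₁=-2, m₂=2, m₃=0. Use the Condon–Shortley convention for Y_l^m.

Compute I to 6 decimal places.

0.053579

Checks pass: Σm=0; 10 even; l₃=5∈[1,5].
(2·2+1)(2·3+1)(2·5+1) = 385
Δ: 0! 4! 6! / 11! → 1/2310
sum: t=0:+1/144 = 1/144
3j²(2 3 5; 0 0 0) = Δ·Π!·Σ² = 10/231  (sign -1)
sum: t=0:+1/2880 = 1/2880
3j²(2 3 5; -2 2 0) = Δ·Π!·Σ² = 1/462  (sign -1)
combine: 4πI² = 385·10/231·1/462 = 25/693
take √, sign +1: I = 0.05357948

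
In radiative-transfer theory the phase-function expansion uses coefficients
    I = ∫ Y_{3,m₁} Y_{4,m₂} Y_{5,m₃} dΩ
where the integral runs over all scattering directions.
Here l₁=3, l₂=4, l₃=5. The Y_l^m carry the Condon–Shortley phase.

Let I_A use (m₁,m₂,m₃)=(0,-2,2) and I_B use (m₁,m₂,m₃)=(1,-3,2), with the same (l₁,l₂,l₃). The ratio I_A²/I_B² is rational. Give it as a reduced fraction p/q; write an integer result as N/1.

Same 3,4,5: normalisation and zero-m 3j drop out of the ratio.
A: Δ: 2! 4! 6! / 13! → 1/180180; sum: t=0:+1/576 t=1:−1/480 t=2:+1/8640 = -1/4320; 3j²(3 4 5; 0 -2 2) = Δ·Π!·Σ² = 1/2145  (sign +1)
B: Δ: 2! 4! 6! / 13! → 1/180180; sum: t=0:+1/960 t=1:−1/4320 = 7/8640; 3j²(3 4 5; 1 -3 2) = Δ·Π!·Σ² = 343/12870  (sign -1)
I_A²/I_B² = (1/2145)/(343/12870) = 6/343

6/343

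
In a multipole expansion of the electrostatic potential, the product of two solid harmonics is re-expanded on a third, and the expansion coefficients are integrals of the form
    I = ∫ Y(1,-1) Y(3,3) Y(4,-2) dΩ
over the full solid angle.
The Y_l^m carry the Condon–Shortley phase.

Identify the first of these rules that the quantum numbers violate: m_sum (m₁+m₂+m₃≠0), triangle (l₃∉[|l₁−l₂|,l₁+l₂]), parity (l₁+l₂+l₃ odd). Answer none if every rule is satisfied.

azimuthal sum: -1 + 3 − 2 = 0  ✓
2 ≤ 4 ≤ 4 (triangle on l)  ✓
L = 1 + 3 + 4 = 8 (even)  ✓

none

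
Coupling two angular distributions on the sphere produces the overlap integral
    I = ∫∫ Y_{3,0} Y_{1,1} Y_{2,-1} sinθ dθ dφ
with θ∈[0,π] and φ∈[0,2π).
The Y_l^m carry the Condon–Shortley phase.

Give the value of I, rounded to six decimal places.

Rules hold: Σm=0, L=6 even, 2≤2≤4.
N = 7·3·5 = 105
Δ = 2!·4!·0!/7! = 1/105
Racah Σ t=1..1: t=1:−1/4 = -1/4
⇒ 3j(3 1 2; 0 0 0)² = 3/35, sgn -1
Racah Σ t=2..2: t=2:+1/12 = 1/12
⇒ 3j(3 1 2; 0 1 -1)² = 1/35, sgn -1
4πI² = N·(3j₀)²·(3jₘ)² = 9/35
I = +1·√(0.257143/4π) = 0.14304817

0.143048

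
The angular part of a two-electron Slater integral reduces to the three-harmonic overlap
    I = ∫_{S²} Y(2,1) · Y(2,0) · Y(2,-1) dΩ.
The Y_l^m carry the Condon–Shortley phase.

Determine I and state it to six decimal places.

-0.090112

m-sum 0 ✓  L=6 even ✓  0≤2≤4 ✓
Π(2lᵢ+1) = 5×5×5 = 125
triangle coeff Δ(2,2,2) = 1/630
Σ_t [0,2]: t=0:+1/8 t=1:−1/1 t=2:+1/8 = -3/4
(3j)²=2/35 [(2 2 2; 0 0 0)], sign=-1
Σ_t [0,1]: t=0:+1/4 t=1:−1/2 = -1/4
(3j)²=1/70 [(2 2 2; 1 0 -1)], sign=+1
⇒ 4πI² = 5/49
I = (-1)√(5/49/(4π)) = -0.09011188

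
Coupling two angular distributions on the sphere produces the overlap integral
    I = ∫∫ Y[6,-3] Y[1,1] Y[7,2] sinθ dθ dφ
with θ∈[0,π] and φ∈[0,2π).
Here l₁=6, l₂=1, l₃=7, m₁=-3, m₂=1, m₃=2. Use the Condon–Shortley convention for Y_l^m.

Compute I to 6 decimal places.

0.110647

m-sum 0 ✓  L=14 even ✓  5≤7≤7 ✓
Π(2lᵢ+1) = 13×3×15 = 585
triangle coeff Δ(6,1,7) = 1/1365
Σ_t [0,0]: t=0:+1/518400 = 1/518400
(3j)²=7/195 [(6 1 7; 0 0 0)], sign=-1
Σ_t [0,0]: t=0:+1/4354560 = 1/4354560
(3j)²=2/273 [(6 1 7; -3 1 2)], sign=-1
⇒ 4πI² = 2/13
I = (+1)√(2/13/(4π)) = 0.11064668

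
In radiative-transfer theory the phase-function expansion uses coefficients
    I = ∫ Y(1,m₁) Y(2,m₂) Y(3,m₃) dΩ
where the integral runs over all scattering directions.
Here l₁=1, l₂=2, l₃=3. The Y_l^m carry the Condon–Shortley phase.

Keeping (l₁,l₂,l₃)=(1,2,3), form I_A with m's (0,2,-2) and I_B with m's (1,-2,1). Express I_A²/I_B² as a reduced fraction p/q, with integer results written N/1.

5/1

l's match ⇒ only the (l;m) 3-j factors differ between A and B.
A: triangle coeff Δ(1,2,3) = 1/105; Σ_t [0,0]: t=0:+1/24 = 1/24; (3j)²=1/21 [(1 2 3; 0 2 -2)], sign=-1
B: triangle coeff Δ(1,2,3) = 1/105; Σ_t [0,0]: t=0:+1/48 = 1/48; (3j)²=1/105 [(1 2 3; 1 -2 1)], sign=+1
I_A²/I_B² = (1/21)/(1/105) = 5/1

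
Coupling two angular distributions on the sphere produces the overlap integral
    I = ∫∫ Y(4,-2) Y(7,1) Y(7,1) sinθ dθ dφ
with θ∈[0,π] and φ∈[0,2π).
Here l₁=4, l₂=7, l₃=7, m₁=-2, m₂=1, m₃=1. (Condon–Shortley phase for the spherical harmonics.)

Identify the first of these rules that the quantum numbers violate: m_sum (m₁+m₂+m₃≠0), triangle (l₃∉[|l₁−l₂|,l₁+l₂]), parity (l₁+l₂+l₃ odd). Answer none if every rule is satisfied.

m₁+m₂+m₃ = -2 + 1 + 1 = 0  ✓
triangle: |4−7|=3 ≤ l₃=7 ≤ 4+7=11  ✓
parity: l₁+l₂+l₃ = 18 is even  ✓

none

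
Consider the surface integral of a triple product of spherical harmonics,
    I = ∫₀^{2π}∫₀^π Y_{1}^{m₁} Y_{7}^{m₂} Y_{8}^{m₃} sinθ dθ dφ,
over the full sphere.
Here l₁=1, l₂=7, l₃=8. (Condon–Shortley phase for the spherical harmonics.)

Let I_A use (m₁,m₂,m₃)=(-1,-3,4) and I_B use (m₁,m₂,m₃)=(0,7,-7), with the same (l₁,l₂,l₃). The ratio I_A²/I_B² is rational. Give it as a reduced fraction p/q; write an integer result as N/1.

22/5

Shared (l₁,l₂,l₃)=(1,7,8): N and (l;000)² cancel in I_A²/I_B².
A: Δ = 0!·2!·14!/17! = 1/2040; Racah Σ t=0..0: t=0:+1/174182400 = 1/174182400; ⇒ 3j(1 7 8; -1 -3 4)² = 11/340, sgn +1
B: Δ = 0!·2!·14!/17! = 1/2040; Racah Σ t=0..0: t=0:+1/87178291200 = 1/87178291200; ⇒ 3j(1 7 8; 0 7 -7)² = 1/136, sgn -1
I_A²/I_B² = (11/340)/(1/136) = 22/5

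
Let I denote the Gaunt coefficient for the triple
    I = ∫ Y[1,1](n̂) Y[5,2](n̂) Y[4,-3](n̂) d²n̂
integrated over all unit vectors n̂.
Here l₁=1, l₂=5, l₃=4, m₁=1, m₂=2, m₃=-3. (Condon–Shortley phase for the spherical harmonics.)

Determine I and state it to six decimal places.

Rules hold: Σm=0, L=10 even, 4≤4≤6.
N = 3·11·9 = 297
Δ = 2!·0!·8!/11! = 1/495
Racah Σ t=1..1: t=1:−1/576 = -1/576
⇒ 3j(1 5 4; 0 0 0)² = 5/99, sgn -1
Racah Σ t=0..0: t=0:+1/10080 = 1/10080
⇒ 3j(1 5 4; 1 2 -3)² = 1/165, sgn -1
4πI² = N·(3j₀)²·(3jₘ)² = 1/11
I = +1·√(0.0909091/4π) = 0.08505478

0.085055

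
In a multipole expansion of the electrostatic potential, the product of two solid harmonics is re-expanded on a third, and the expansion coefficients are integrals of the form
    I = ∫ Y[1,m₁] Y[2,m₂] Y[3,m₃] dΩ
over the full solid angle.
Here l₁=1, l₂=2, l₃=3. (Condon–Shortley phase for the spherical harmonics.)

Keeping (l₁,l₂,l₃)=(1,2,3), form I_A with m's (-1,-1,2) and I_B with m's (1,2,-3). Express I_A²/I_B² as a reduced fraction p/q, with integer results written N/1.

2/3

Shared (l₁,l₂,l₃)=(1,2,3): N and (l;000)² cancel in I_A²/I_B².
A: Δ = 0!·2!·4!/7! = 1/105; Racah Σ t=0..0: t=0:+1/12 = 1/12; ⇒ 3j(1 2 3; -1 -1 2)² = 2/21, sgn -1
B: Δ = 0!·2!·4!/7! = 1/105; Racah Σ t=0..0: t=0:+1/48 = 1/48; ⇒ 3j(1 2 3; 1 2 -3)² = 1/7, sgn +1
I_A²/I_B² = (2/21)/(1/7) = 2/3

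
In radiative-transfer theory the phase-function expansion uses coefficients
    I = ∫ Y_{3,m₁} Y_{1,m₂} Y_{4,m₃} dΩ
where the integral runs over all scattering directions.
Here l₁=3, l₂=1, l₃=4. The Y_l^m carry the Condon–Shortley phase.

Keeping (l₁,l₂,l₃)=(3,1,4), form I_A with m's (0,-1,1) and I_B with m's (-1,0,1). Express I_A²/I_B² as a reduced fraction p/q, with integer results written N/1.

Shared (l₁,l₂,l₃)=(3,1,4): N and (l;000)² cancel in I_A²/I_B².
A: Δ = 0!·6!·2!/9! = 1/252; Racah Σ t=0..0: t=0:+1/72 = 1/72; ⇒ 3j(3 1 4; 0 -1 1)² = 5/126, sgn -1
B: Δ = 0!·6!·2!/9! = 1/252; Racah Σ t=0..0: t=0:+1/48 = 1/48; ⇒ 3j(3 1 4; -1 0 1)² = 5/84, sgn -1
I_A²/I_B² = (5/126)/(5/84) = 2/3

2/3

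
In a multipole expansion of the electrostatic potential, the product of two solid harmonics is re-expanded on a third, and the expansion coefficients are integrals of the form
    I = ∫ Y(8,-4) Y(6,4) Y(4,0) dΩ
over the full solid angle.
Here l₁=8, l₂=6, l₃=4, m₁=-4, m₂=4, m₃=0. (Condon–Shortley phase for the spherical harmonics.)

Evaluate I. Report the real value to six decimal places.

-0.104792

Checks pass: Σm=0; 18 even; l₃=4∈[2,14].
(2·8+1)(2·6+1)(2·4+1) = 1989
Δ: 10! 6! 2! / 19! → 1/23279256
sum: t=4:+1/1658880 t=5:−1/518400 t=6:+1/1658880 = -1/1382400
3j²(8 6 4; 0 0 0) = Δ·Π!·Σ² = 504/46189  (sign -1)
sum: t=8:+1/7741440 t=9:−1/13063680 t=10:+1/348364800 = 29/522547200
3j²(8 6 4; -4 4 0) = Δ·Π!·Σ² = 1682/264537  (sign +1)
combine: 4πI² = 1989·504/46189·1682/264537 = 121104/877591
take √, sign -1: I = -0.10479202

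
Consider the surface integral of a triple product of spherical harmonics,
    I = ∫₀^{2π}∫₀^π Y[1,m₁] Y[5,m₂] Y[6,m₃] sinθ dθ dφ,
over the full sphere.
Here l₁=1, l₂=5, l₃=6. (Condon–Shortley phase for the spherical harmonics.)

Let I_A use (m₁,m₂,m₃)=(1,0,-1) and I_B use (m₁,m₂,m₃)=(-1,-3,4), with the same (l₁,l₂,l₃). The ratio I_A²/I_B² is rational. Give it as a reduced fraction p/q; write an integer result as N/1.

Same 1,5,6: normalisation and zero-m 3j drop out of the ratio.
A: Δ: 0! 2! 10! / 13! → 1/858; sum: t=0:+1/28800 = 1/28800; 3j²(1 5 6; 1 0 -1) = Δ·Π!·Σ² = 7/286  (sign -1)
B: Δ: 0! 2! 10! / 13! → 1/858; sum: t=0:+1/161280 = 1/161280; 3j²(1 5 6; -1 -3 4) = Δ·Π!·Σ² = 15/286  (sign +1)
I_A²/I_B² = (7/286)/(15/286) = 7/15

7/15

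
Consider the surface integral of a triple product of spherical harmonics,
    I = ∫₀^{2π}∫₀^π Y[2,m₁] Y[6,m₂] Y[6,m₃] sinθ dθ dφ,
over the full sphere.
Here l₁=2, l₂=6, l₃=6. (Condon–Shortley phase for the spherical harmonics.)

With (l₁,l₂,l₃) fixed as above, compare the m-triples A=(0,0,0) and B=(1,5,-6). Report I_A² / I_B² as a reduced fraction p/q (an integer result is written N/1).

98/121

Shared (l₁,l₂,l₃)=(2,6,6): N and (l;000)² cancel in I_A²/I_B².
A: Δ = 2!·2!·10!/15! = 1/90090; Racah Σ t=0..2: t=0:+1/69120 t=1:−1/14400 t=2:+1/69120 = -7/172800; ⇒ 3j(2 6 6; 0 0 0)² = 14/715, sgn -1
B: Δ = 2!·2!·10!/15! = 1/90090; Racah Σ t=1..1: t=1:−1/7257600 = -1/7257600; ⇒ 3j(2 6 6; 1 5 -6)² = 11/455, sgn -1
I_A²/I_B² = (14/715)/(11/455) = 98/121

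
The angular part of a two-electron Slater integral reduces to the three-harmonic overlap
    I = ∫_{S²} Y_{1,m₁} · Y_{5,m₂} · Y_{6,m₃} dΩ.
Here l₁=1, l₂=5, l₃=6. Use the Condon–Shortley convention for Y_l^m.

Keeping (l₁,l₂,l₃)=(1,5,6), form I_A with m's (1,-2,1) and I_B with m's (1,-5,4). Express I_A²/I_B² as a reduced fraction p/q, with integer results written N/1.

Same 1,5,6: normalisation and zero-m 3j drop out of the ratio.
A: Δ: 0! 2! 10! / 13! → 1/858; sum: t=0:+1/60480 = 1/60480; 3j²(1 5 6; 1 -2 1) = Δ·Π!·Σ² = 5/429  (sign -1)
B: Δ: 0! 2! 10! / 13! → 1/858; sum: t=0:+1/7257600 = 1/7257600; 3j²(1 5 6; 1 -5 4) = Δ·Π!·Σ² = 1/858  (sign +1)
I_A²/I_B² = (5/429)/(1/858) = 10/1

10/1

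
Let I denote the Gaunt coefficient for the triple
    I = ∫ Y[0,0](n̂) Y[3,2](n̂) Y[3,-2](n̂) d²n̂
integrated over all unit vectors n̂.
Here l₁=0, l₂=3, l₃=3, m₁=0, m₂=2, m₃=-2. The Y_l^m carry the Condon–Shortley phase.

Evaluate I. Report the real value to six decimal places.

0.282095

m-sum 0 ✓  L=6 even ✓  3≤3≤3 ✓
Π(2lᵢ+1) = 1×7×7 = 49
triangle coeff Δ(0,3,3) = 1/7
Σ_t [0,0]: t=0:+1/36 = 1/36
(3j)²=1/7 [(0 3 3; 0 0 0)], sign=-1
Σ_t [0,0]: t=0:+1/120 = 1/120
(3j)²=1/7 [(0 3 3; 0 2 -2)], sign=-1
⇒ 4πI² = 1/1
I = (+1)√(1/1/(4π)) = 0.28209479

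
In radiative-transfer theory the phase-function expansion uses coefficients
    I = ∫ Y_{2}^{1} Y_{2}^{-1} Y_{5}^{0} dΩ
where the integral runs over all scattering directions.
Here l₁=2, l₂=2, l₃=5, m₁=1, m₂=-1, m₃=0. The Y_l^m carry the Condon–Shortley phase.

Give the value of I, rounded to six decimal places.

triangle: need 0≤l₃≤4, have 5; I=0

0.000000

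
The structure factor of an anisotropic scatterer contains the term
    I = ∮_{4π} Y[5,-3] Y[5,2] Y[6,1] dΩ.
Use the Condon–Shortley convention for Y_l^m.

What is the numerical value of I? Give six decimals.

0.016235

m-sum 0 ✓  L=16 even ✓  0≤6≤10 ✓
Π(2lᵢ+1) = 11×11×13 = 1573
triangle coeff Δ(5,5,6) = 1/28588560
Σ_t [0,4]: t=0:+1/345600 t=1:−1/13824 t=2:+1/5184 t=3:−1/13824 t=4:+1/345600 = 7/129600
(3j)²=80/7293 [(5 5 6; 0 0 0)], sign=+1
Σ_t [2,4]: t=2:+1/345600 t=3:−1/34560 t=4:+1/41472 = -1/518400
(3j)²=7/36465 [(5 5 6; -3 2 1)], sign=+1
⇒ 4πI² = 112/33813
I = (+1)√(112/33813/(4π)) = 0.01623537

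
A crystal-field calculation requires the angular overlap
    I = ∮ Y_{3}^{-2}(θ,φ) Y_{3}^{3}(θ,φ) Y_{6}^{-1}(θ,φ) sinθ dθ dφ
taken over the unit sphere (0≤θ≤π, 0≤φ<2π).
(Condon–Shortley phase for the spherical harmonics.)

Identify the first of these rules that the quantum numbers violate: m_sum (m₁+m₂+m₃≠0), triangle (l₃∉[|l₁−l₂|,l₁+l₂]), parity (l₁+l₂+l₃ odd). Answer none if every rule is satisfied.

none

m₁+m₂+m₃ = -2 + 3 − 1 = 0  ✓
triangle: |3−3|=0 ≤ l₃=6 ≤ 3+3=6  ✓
parity: l₁+l₂+l₃ = 12 is even  ✓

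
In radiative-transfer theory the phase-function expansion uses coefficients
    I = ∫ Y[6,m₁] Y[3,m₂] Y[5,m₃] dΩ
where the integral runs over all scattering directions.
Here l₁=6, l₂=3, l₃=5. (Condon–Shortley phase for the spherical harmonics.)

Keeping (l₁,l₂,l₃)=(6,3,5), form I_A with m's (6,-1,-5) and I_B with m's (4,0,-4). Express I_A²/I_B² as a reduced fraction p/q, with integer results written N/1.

11/5

Same 6,3,5: normalisation and zero-m 3j drop out of the ratio.
A: Δ: 4! 8! 2! / 15! → 1/675675; sum: t=0:+1/1935360 = 1/1935360; 3j²(6 3 5; 6 -1 -5) = Δ·Π!·Σ² = 3/91  (sign +1)
B: Δ: 4! 8! 2! / 15! → 1/675675; sum: t=1:−1/60480 t=2:+1/161280 = -1/96768; 3j²(6 3 5; 4 0 -4) = Δ·Π!·Σ² = 15/1001  (sign +1)
I_A²/I_B² = (3/91)/(15/1001) = 11/5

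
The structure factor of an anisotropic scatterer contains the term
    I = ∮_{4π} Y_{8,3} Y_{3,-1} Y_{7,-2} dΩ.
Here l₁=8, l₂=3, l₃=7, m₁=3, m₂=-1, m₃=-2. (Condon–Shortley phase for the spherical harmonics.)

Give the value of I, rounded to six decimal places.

-0.144372

m-sum 0 ✓  L=18 even ✓  5≤7≤11 ✓
Π(2lᵢ+1) = 17×7×15 = 1785
triangle coeff Δ(8,3,7) = 1/5290740
Σ_t [1,3]: t=1:−1/7257600 t=2:+1/2073600 t=3:−1/7257600 = 1/4838400
(3j)²=252/20995 [(8 3 7; 0 0 0)], sign=-1
Σ_t [0,2]: t=0:+1/29030400 t=1:−1/5806080 t=2:+1/17418240 = -1/12441600
(3j)²=154/12597 [(8 3 7; 3 -1 -2)], sign=+1
⇒ 4πI² = 271656/1037153
I = (-1)√(271656/1037153/(4π)) = -0.14437211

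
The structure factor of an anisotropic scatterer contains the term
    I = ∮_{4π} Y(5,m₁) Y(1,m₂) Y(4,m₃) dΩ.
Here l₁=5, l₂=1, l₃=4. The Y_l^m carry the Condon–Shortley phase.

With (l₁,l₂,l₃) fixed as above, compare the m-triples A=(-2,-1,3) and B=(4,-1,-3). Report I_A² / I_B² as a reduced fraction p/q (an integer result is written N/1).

Same 5,1,4: normalisation and zero-m 3j drop out of the ratio.
A: Δ: 2! 8! 0! / 11! → 1/495; sum: t=0:+1/10080 = 1/10080; 3j²(5 1 4; -2 -1 3) = Δ·Π!·Σ² = 1/165  (sign -1)
B: Δ: 2! 8! 0! / 11! → 1/495; sum: t=0:+1/10080 = 1/10080; 3j²(5 1 4; 4 -1 -3) = Δ·Π!·Σ² = 4/55  (sign -1)
I_A²/I_B² = (1/165)/(4/55) = 1/12

1/12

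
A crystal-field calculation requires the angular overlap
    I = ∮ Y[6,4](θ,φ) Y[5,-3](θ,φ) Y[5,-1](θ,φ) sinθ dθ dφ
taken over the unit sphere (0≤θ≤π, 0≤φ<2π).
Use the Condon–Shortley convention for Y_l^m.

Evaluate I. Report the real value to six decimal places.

-0.069086

Checks pass: Σm=0; 16 even; l₃=5∈[1,11].
(2·6+1)(2·5+1)(2·5+1) = 1573
Δ: 6! 6! 4! / 17! → 1/28588560
sum: t=1:−1/345600 t=2:+1/13824 t=3:−1/5184 t=4:+1/13824 t=5:−1/345600 = -7/129600
3j²(6 5 5; 0 0 0) = Δ·Π!·Σ² = 80/7293  (sign +1)
sum: t=0:+1/138240 t=1:−1/86400 t=2:+1/829440 = -13/4147200
3j²(6 5 5; 4 -3 -1) = Δ·Π!·Σ² = 13/3740  (sign -1)
combine: 4πI² = 1573·80/7293·13/3740 = 52/867
take √, sign -1: I = -0.06908555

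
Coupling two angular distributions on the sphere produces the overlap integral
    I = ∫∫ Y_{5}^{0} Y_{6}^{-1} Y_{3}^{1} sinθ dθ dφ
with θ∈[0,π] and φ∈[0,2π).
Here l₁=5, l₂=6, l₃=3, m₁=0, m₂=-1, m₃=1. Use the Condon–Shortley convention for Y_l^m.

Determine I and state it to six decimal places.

-0.077843

Checks pass: Σm=0; 14 even; l₃=3∈[1,11].
(2·5+1)(2·6+1)(2·3+1) = 1001
Δ: 8! 2! 4! / 15! → 1/675675
sum: t=3:−1/8640 t=4:+1/2304 t=5:−1/8640 = 7/34560
3j²(5 6 3; 0 0 0) = Δ·Π!·Σ² = 7/429  (sign -1)
sum: t=3:−1/5760 t=4:+1/3456 t=5:−1/34560 = 1/11520
3j²(5 6 3; 0 -1 1) = Δ·Π!·Σ² = 2/429  (sign +1)
combine: 4πI² = 1001·7/429·2/429 = 98/1287
take √, sign -1: I = -0.07784287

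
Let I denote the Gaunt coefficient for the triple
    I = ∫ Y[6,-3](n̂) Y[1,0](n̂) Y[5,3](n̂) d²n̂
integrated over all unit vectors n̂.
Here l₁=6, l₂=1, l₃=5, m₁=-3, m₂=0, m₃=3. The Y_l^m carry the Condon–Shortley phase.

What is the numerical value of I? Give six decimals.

-0.212310

Checks pass: Σm=0; 12 even; l₃=5∈[5,7].
(2·6+1)(2·1+1)(2·5+1) = 429
Δ: 2! 10! 0! / 13! → 1/858
sum: t=1:−1/14400 = -1/14400
3j²(6 1 5; 0 0 0) = Δ·Π!·Σ² = 6/143  (sign +1)
sum: t=1:−1/80640 = -1/80640
3j²(6 1 5; -3 0 3) = Δ·Π!·Σ² = 9/286  (sign -1)
combine: 4πI² = 429·6/143·9/286 = 81/143
take √, sign -1: I = -0.21230956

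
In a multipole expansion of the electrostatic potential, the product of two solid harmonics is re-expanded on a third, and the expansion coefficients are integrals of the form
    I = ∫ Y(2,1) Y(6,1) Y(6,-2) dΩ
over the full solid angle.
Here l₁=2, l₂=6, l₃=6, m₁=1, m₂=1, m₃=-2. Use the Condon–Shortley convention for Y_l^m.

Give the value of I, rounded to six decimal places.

0.088837

Checks pass: Σm=0; 14 even; l₃=6∈[4,8].
(2·2+1)(2·6+1)(2·6+1) = 845
Δ: 2! 2! 10! / 15! → 1/90090
sum: t=0:+1/69120 t=1:−1/14400 t=2:+1/69120 = -7/172800
3j²(2 6 6; 0 0 0) = Δ·Π!·Σ² = 14/715  (sign -1)
sum: t=0:+1/60480 t=1:−1/34560 = -1/80640
3j²(2 6 6; 1 1 -2) = Δ·Π!·Σ² = 6/1001  (sign -1)
combine: 4πI² = 845·14/715·6/1001 = 12/121
take √, sign +1: I = 0.08883682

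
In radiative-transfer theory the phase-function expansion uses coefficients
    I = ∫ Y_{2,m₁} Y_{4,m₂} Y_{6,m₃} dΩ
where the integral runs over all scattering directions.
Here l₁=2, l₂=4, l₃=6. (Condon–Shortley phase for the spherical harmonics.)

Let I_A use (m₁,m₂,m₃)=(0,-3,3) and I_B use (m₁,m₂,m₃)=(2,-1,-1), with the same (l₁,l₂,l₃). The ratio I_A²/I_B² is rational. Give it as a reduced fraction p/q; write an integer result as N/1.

Shared (l₁,l₂,l₃)=(2,4,6): N and (l;000)² cancel in I_A²/I_B².
A: Δ = 0!·4!·8!/13! = 1/6435; Racah Σ t=0..0: t=0:+1/20160 = 1/20160; ⇒ 3j(2 4 6; 0 -3 3)² = 12/715, sgn -1
B: Δ = 0!·4!·8!/13! = 1/6435; Racah Σ t=0..0: t=0:+1/17280 = 1/17280; ⇒ 3j(2 4 6; 2 -1 -1)² = 7/1287, sgn -1
I_A²/I_B² = (12/715)/(7/1287) = 108/35

108/35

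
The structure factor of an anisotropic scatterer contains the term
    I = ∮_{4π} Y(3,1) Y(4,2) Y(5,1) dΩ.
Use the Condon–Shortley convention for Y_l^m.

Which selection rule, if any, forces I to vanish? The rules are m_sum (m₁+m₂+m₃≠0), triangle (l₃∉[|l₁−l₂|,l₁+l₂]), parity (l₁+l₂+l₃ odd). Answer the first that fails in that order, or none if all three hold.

m_sum

Σmᵢ = 4  ✗
l₃∈[|l₁−l₂|,l₁+l₂]=[1,7], have l₃=5
Σlᵢ = 12 ⇒ even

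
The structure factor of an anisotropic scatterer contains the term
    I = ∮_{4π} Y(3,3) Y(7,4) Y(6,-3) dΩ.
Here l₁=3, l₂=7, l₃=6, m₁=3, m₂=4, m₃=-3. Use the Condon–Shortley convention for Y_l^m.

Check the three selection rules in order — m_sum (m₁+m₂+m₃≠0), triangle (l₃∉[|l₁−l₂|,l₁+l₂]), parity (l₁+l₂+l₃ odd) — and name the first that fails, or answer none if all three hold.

Σmᵢ = 4  ✗
l₃∈[|l₁−l₂|,l₁+l₂]=[4,10], have l₃=6
Σlᵢ = 16 ⇒ even

m_sum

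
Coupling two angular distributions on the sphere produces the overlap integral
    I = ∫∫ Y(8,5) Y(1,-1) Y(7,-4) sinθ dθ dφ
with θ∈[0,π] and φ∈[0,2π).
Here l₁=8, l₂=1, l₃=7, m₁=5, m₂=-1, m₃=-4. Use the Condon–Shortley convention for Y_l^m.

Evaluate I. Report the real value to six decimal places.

-0.270230

m-sum 0 ✓  L=16 even ✓  7≤7≤9 ✓
Π(2lᵢ+1) = 17×3×15 = 765
triangle coeff Δ(8,1,7) = 1/2040
Σ_t [1,1]: t=1:−1/25401600 = -1/25401600
(3j)²=8/255 [(8 1 7; 0 0 0)], sign=+1
Σ_t [0,0]: t=0:+1/479001600 = 1/479001600
(3j)²=13/340 [(8 1 7; 5 -1 -4)], sign=-1
⇒ 4πI² = 78/85
I = (-1)√(78/85/(4π)) = -0.27022959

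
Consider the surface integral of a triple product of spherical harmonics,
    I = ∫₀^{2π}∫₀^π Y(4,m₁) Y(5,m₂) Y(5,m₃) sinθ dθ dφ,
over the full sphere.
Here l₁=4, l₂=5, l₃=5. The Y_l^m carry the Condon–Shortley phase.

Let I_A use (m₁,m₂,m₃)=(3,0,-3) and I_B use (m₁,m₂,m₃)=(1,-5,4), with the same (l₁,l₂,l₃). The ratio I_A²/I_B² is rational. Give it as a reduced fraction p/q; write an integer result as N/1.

Same 4,5,5: normalisation and zero-m 3j drop out of the ratio.
A: Δ: 4! 4! 6! / 15! → 1/3153150; sum: t=0:+1/17280 t=1:−1/6912 = -1/11520; 3j²(4 5 5; 3 0 -3) = Δ·Π!·Σ² = 2/143  (sign -1)
B: Δ: 4! 4! 6! / 15! → 1/3153150; sum: t=0:+1/103680 = 1/103680; 3j²(4 5 5; 1 -5 4) = Δ·Π!·Σ² = 4/143  (sign -1)
I_A²/I_B² = (2/143)/(4/143) = 1/2

1/2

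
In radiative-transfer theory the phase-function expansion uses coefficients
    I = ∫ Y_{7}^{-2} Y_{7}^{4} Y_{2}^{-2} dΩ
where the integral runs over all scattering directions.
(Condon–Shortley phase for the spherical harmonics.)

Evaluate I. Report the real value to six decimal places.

-0.163963

Rules hold: Σm=0, L=16 even, 0≤2≤14.
N = 15·15·5 = 1125
Δ = 12!·2!·2!/17! = 1/185640
Racah Σ t=5..7: t=5:−1/2419200 t=6:+1/518400 t=7:−1/2419200 = 1/907200
⇒ 3j(7 7 2; 0 0 0)² = 56/3315, sgn +1
Racah Σ t=9..9: t=9:−1/8709120 = -1/8709120
⇒ 3j(7 7 2; -2 4 -2)² = 55/3094, sgn -1
4πI² = N·(3j₀)²·(3jₘ)² = 16500/48841
I = -1·√(0.337831/4π) = -0.16396259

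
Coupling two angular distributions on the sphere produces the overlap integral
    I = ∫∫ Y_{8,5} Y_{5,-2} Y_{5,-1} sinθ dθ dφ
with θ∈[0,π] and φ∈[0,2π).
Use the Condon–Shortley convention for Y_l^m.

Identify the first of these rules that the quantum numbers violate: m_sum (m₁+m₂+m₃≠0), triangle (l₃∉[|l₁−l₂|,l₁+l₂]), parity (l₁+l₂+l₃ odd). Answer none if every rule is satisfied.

Σmᵢ = 2  ✗
l₃∈[|l₁−l₂|,l₁+l₂]=[3,13], have l₃=5
Σlᵢ = 18 ⇒ even

m_sum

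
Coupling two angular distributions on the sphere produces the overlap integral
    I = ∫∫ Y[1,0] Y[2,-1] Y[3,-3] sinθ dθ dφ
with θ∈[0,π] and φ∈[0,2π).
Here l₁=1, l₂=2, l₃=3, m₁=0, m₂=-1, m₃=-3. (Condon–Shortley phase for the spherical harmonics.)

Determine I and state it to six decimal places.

m-sum = 0 − 1 − 3 = -4 ≠ 0 ⇒ I = 0

0.000000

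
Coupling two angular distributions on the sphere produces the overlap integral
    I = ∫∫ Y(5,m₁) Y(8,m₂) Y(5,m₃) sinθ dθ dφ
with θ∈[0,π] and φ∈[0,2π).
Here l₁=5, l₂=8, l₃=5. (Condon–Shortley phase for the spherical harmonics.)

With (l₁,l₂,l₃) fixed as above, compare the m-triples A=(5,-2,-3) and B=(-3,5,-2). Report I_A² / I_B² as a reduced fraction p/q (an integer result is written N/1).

100/429

Shared (l₁,l₂,l₃)=(5,8,5): N and (l;000)² cancel in I_A²/I_B².
A: Δ = 8!·2!·8!/19! = 1/37413090; Racah Σ t=0..0: t=0:+1/116121600 = 1/116121600; ⇒ 3j(5 8 5; 5 -2 -3)² = 70/46189, sgn +1
B: Δ = 8!·2!·8!/19! = 1/37413090; Racah Σ t=6..8: t=6:+1/14515200 t=7:−1/7257600 t=8:+1/58060800 = -1/19353600; ⇒ 3j(5 8 5; -3 5 -2)² = 21/3230, sgn +1
I_A²/I_B² = (70/46189)/(21/3230) = 100/429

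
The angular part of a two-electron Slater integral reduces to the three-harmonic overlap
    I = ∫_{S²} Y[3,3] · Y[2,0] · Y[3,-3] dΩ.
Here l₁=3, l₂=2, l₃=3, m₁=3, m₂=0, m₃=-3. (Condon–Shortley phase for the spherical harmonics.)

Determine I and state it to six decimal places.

Checks pass: Σm=0; 8 even; l₃=3∈[1,5].
(2·3+1)(2·2+1)(2·3+1) = 245
Δ: 2! 4! 2! / 9! → 1/3780
sum: t=0:+1/24 t=1:−1/4 t=2:+1/24 = -1/6
3j²(3 2 3; 0 0 0) = Δ·Π!·Σ² = 4/105  (sign +1)
sum: t=0:+1/96 = 1/96
3j²(3 2 3; 3 0 -3) = Δ·Π!·Σ² = 5/84  (sign +1)
combine: 4πI² = 245·4/105·5/84 = 5/9
take √, sign +1: I = 0.21026104

0.210261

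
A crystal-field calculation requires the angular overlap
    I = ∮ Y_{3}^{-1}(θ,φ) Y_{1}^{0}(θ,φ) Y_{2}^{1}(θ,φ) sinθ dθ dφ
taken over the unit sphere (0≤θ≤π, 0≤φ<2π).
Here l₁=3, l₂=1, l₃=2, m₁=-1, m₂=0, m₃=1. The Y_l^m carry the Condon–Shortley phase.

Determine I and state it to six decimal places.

Checks pass: Σm=0; 6 even; l₃=2∈[2,4].
(2·3+1)(2·1+1)(2·2+1) = 105
Δ: 2! 4! 0! / 7! → 1/105
sum: t=1:−1/4 = -1/4
3j²(3 1 2; 0 0 0) = Δ·Π!·Σ² = 3/35  (sign -1)
sum: t=1:−1/6 = -1/6
3j²(3 1 2; -1 0 1) = Δ·Π!·Σ² = 8/105  (sign +1)
combine: 4πI² = 105·3/35·8/105 = 24/35
take √, sign -1: I = -0.23359668

-0.233597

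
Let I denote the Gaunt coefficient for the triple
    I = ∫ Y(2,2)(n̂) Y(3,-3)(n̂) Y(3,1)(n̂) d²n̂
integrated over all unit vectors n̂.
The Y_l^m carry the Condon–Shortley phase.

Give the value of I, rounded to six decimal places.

0.132981

Checks pass: Σm=0; 8 even; l₃=3∈[1,5].
(2·2+1)(2·3+1)(2·3+1) = 245
Δ: 2! 2! 4! / 9! → 1/3780
sum: t=0:+1/24 t=1:−1/4 t=2:+1/24 = -1/6
3j²(2 3 3; 0 0 0) = Δ·Π!·Σ² = 4/105  (sign +1)
sum: t=0:+1/96 = 1/96
3j²(2 3 3; 2 -3 1) = Δ·Π!·Σ² = 1/42  (sign +1)
combine: 4πI² = 245·4/105·1/42 = 2/9
take √, sign +1: I = 0.13298076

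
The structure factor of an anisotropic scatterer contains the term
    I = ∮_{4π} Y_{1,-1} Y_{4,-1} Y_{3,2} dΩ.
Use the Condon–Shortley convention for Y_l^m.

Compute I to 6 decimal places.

Rules hold: Σm=0, L=8 even, 3≤3≤5.
N = 3·9·7 = 189
Δ = 2!·0!·6!/9! = 1/252
Racah Σ t=1..1: t=1:−1/36 = -1/36
⇒ 3j(1 4 3; 0 0 0)² = 4/63, sgn +1
Racah Σ t=2..2: t=2:+1/240 = 1/240
⇒ 3j(1 4 3; -1 -1 2)² = 1/84, sgn -1
4πI² = N·(3j₀)²·(3jₘ)² = 1/7
I = -1·√(0.142857/4π) = -0.10662181

-0.106622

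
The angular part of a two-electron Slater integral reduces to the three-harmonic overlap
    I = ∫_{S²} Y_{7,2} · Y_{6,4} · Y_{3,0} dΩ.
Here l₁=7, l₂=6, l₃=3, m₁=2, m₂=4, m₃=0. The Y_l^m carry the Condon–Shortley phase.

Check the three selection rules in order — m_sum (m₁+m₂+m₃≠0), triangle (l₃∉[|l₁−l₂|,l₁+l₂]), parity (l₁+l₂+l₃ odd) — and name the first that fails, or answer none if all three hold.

Σmᵢ = 6  ✗
l₃∈[|l₁−l₂|,l₁+l₂]=[1,13], have l₃=3
Σlᵢ = 16 ⇒ even

m_sum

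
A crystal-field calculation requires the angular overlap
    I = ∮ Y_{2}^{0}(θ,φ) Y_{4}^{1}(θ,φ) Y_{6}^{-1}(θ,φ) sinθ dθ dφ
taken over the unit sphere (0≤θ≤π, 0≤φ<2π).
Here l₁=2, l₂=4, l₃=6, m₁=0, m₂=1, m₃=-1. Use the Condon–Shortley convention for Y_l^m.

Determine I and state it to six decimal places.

-0.230476

Rules hold: Σm=0, L=12 even, 2≤6≤6.
N = 5·9·13 = 585
Δ = 0!·4!·8!/13! = 1/6435
Racah Σ t=0..0: t=0:+1/2304 = 1/2304
⇒ 3j(2 4 6; 0 0 0)² = 5/143, sgn +1
Racah Σ t=0..0: t=0:+1/2880 = 1/2880
⇒ 3j(2 4 6; 0 1 -1)² = 14/429, sgn -1
4πI² = N·(3j₀)²·(3jₘ)² = 1050/1573
I = -1·√(0.667514/4π) = -0.23047581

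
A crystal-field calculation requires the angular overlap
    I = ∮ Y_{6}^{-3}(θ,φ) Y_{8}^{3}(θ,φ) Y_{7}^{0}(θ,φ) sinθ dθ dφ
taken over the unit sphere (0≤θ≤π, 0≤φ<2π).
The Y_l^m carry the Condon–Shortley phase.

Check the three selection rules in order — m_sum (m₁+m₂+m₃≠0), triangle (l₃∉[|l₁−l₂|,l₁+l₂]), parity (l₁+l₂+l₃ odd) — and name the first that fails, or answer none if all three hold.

azimuthal sum: -3 + 3 + 0 = 0  ✓
2 ≤ 7 ≤ 14 (triangle on l)  ✓
L = 6 + 8 + 7 = 21 (odd)  ✗

parity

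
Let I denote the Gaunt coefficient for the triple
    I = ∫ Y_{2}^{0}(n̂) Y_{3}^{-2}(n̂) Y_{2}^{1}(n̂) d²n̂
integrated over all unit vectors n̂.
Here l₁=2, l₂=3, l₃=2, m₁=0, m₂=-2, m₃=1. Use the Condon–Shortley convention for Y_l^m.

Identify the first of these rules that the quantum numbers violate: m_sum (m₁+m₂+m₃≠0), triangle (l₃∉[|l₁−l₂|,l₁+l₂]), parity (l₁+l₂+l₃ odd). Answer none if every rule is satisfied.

m_sum

m₁+m₂+m₃ = 0 − 2 + 1 = -1  ✗
triangle: |2−3|=1 ≤ l₃=2 ≤ 2+3=5
parity: l₁+l₂+l₃ = 7 is odd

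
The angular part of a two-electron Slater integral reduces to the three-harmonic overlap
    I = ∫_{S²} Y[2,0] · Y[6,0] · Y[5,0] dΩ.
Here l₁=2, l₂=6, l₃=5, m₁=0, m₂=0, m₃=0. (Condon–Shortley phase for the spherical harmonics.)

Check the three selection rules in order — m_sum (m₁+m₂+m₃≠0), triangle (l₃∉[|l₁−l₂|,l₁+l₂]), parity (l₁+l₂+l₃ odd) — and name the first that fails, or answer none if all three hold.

m₁+m₂+m₃ = 0 + 0 + 0 = 0  ✓
triangle: |2−6|=4 ≤ l₃=5 ≤ 2+6=8  ✓
parity: l₁+l₂+l₃ = 13 is odd  ✗

parity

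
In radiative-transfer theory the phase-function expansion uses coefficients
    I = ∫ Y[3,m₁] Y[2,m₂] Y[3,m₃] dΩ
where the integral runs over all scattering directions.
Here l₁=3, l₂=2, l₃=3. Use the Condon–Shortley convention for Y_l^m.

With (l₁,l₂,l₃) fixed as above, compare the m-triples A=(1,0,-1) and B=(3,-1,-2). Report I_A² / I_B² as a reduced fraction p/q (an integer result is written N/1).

9/25

l's match ⇒ only the (l;m) 3-j factors differ between A and B.
A: triangle coeff Δ(3,2,3) = 1/3780; Σ_t [0,2]: t=0:+1/16 t=1:−1/6 t=2:+1/96 = -3/32; (3j)²=3/140 [(3 2 3; 1 0 -1)], sign=-1
B: triangle coeff Δ(3,2,3) = 1/3780; Σ_t [0,0]: t=0:+1/48 = 1/48; (3j)²=5/84 [(3 2 3; 3 -1 -2)], sign=-1
I_A²/I_B² = (3/140)/(5/84) = 9/25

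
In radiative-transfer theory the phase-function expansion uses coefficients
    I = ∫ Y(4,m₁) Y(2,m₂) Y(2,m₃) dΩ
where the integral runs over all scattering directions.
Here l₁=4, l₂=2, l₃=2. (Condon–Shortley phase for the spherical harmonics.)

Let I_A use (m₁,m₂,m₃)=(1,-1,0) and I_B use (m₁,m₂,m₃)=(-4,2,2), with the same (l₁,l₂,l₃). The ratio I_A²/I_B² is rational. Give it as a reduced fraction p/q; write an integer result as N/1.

3/7

l's match ⇒ only the (l;m) 3-j factors differ between A and B.
A: triangle coeff Δ(4,2,2) = 1/630; Σ_t [1,1]: t=1:−1/24 = -1/24; (3j)²=1/21 [(4 2 2; 1 -1 0)], sign=-1
B: triangle coeff Δ(4,2,2) = 1/630; Σ_t [4,4]: t=4:+1/576 = 1/576; (3j)²=1/9 [(4 2 2; -4 2 2)], sign=+1
I_A²/I_B² = (1/21)/(1/9) = 3/7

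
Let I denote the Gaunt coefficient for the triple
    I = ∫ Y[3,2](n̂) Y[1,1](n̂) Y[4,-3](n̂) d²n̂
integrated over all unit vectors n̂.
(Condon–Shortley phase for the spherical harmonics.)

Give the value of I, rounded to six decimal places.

-0.282095

m-sum 0 ✓  L=8 even ✓  2≤4≤4 ✓
Π(2lᵢ+1) = 7×3×9 = 189
triangle coeff Δ(3,1,4) = 1/252
Σ_t [0,0]: t=0:+1/36 = 1/36
(3j)²=4/63 [(3 1 4; 0 0 0)], sign=+1
Σ_t [0,0]: t=0:+1/240 = 1/240
(3j)²=1/12 [(3 1 4; 2 1 -3)], sign=-1
⇒ 4πI² = 1/1
I = (-1)√(1/1/(4π)) = -0.28209479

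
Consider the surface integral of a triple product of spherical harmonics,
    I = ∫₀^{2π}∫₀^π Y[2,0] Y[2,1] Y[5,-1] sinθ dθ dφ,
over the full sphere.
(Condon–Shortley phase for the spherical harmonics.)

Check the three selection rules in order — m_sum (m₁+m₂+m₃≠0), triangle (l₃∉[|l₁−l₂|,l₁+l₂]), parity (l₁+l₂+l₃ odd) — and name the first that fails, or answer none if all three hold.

azimuthal sum: 0 + 1 − 1 = 0  ✓
0 ≤ 5 ≤ 4 (triangle on l)  ✗
L = 2 + 2 + 5 = 9 (odd)

triangle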